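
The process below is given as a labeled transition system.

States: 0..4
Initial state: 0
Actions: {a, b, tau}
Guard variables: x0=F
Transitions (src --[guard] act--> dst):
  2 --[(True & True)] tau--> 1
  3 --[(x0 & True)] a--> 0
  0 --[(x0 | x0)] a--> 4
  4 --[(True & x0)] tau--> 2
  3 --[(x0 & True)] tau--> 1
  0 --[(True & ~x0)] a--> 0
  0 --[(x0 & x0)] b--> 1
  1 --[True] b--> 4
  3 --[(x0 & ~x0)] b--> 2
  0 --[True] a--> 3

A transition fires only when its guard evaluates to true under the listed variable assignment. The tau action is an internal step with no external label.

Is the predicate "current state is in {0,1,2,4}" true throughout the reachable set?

Inv-set: {0,1,2,4}
Reach set: {0,3}
  0: safe
  3: ✗ unsafe
counterexample path to 3: a

Answer: INVARIANT VIOLATED at state 3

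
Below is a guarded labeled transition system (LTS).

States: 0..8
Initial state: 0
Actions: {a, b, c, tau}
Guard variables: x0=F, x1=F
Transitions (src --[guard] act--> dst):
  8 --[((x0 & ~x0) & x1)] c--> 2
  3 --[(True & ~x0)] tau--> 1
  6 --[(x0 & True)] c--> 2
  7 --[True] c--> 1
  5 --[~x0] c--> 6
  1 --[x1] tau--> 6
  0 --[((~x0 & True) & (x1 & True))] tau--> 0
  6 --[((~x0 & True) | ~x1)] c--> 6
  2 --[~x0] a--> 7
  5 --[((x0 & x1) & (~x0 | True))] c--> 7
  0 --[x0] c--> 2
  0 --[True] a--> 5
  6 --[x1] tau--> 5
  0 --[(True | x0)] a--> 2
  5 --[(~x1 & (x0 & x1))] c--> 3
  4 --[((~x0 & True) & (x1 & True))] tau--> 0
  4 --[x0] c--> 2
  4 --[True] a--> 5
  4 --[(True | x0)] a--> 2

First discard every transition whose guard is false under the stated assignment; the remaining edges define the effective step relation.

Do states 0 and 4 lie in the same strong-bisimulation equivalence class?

Answer: BISIMILAR

Working:
Bisimulation quotient by refinement:
  π0 = {{0,1,2,3,4,5,6,7,8}}
  π1 = {{0,2,4},{1,8},{3},{5,6,7}}
  π2 = {{0,4},{1,8},{2},{3},{5,6},{7}}
Fixed point at round 3; 6 class(es).
class of 0: {0,4}; class of 4: {0,4}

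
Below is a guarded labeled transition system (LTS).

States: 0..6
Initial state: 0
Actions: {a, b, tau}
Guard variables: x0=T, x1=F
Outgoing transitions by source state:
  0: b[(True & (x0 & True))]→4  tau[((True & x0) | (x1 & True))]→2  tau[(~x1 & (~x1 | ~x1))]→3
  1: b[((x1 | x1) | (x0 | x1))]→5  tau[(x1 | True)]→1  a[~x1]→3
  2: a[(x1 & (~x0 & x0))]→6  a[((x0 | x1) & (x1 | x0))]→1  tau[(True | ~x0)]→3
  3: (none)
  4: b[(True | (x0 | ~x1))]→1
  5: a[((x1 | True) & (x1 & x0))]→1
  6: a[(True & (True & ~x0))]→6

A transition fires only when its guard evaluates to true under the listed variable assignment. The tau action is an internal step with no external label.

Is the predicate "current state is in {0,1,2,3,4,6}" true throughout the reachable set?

Safe = {0,1,2,3,4,6}
R = {0,1,2,3,4,5}
  0: ok
  1: ok
  2: ok
  3: ok
  4: ok
  5: VIOLATES
counterexample path to 5: b·b·b

Answer: INVARIANT VIOLATED at state 5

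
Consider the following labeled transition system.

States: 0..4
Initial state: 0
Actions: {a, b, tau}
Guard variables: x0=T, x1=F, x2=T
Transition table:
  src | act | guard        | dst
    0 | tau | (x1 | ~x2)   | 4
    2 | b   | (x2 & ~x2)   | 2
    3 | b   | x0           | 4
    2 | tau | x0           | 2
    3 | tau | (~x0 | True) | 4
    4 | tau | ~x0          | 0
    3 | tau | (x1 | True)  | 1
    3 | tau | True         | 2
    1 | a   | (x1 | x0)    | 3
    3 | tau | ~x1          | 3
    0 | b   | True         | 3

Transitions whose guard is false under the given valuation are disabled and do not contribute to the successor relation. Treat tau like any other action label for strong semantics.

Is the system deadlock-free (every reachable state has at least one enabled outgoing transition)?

Answer: DEADLOCK at state 4

Trace:
Reach set: {0,1,2,3,4}
  0: b→3  [1 exit(s)]
  1: a→3  [1 exit(s)]
  2: tau→2  [1 exit(s)]
  3: b→4  tau→1  tau→2  tau→3  tau→4  [5 exit(s)]
  4: ∅  [deadlock]
trace reaching 4: b·b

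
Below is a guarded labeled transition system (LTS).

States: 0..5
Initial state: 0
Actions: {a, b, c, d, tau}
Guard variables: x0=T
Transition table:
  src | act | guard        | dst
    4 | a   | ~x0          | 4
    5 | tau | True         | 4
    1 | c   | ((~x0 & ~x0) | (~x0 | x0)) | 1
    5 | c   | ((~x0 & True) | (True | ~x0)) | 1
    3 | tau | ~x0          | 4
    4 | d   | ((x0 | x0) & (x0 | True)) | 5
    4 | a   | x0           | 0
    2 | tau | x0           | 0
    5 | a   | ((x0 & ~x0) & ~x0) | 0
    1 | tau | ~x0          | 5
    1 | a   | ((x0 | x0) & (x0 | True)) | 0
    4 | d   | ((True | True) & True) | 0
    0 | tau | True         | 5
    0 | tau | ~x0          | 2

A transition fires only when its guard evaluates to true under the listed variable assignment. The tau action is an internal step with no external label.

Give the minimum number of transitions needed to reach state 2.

Layered search for 2:
  Layer 0: {0}
  Layer 1: {5}
  Layer 2: {1,4}
2 never appears.

Answer: UNREACHABLE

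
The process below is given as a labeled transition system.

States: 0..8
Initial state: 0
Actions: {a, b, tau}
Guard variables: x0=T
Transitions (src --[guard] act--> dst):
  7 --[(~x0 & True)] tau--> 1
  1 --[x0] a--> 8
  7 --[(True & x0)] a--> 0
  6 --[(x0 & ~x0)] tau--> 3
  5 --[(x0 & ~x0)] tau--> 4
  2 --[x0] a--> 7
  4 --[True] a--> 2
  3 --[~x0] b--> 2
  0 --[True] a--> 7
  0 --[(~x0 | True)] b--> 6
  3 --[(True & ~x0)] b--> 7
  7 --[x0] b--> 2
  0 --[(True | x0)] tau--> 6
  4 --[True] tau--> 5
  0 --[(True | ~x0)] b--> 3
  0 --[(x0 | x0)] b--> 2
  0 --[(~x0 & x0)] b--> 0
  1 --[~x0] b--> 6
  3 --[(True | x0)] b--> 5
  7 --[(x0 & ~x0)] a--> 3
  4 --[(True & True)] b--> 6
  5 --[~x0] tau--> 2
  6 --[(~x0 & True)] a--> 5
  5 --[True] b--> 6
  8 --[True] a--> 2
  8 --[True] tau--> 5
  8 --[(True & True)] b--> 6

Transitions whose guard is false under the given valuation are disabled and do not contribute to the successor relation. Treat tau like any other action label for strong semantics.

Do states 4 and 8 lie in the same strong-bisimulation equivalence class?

Answer: BISIMILAR

Analysis:
Bisimulation quotient by refinement:
  round 0: {{0,1,2,3,4,5,6,7,8}}
  round 1: {{0,4,8},{1,2},{3,5},{6},{7}}
  round 2: {{0},{1},{2},{3},{4,8},{5},{6},{7}}
8 equivalence class(es) (converged in 3)
class of 4: {4,8}; class of 8: {4,8}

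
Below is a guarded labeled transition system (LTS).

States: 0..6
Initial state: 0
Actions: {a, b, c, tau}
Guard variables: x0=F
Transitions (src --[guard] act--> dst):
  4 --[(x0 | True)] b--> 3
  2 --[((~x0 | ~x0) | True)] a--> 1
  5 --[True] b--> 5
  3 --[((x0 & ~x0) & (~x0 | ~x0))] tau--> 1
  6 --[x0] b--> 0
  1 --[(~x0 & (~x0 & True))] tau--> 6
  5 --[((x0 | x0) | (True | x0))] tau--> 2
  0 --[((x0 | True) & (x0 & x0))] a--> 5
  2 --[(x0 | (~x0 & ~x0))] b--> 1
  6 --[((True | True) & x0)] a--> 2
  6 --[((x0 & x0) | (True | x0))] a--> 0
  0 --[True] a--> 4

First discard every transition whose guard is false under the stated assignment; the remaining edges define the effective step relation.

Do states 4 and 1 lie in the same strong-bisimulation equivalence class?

Answer: NOT BISIMILAR

Working:
Refine partition for ~:
  P[0] = {{0,1,2,3,4,5,6}}
  P[1] = {{0,6},{1},{2},{3},{4},{5}}
  P[2] = {{0},{1},{2},{3},{4},{5},{6}}
7 equivalence class(es) (converged in 3)
[4]={4}  [1]={1}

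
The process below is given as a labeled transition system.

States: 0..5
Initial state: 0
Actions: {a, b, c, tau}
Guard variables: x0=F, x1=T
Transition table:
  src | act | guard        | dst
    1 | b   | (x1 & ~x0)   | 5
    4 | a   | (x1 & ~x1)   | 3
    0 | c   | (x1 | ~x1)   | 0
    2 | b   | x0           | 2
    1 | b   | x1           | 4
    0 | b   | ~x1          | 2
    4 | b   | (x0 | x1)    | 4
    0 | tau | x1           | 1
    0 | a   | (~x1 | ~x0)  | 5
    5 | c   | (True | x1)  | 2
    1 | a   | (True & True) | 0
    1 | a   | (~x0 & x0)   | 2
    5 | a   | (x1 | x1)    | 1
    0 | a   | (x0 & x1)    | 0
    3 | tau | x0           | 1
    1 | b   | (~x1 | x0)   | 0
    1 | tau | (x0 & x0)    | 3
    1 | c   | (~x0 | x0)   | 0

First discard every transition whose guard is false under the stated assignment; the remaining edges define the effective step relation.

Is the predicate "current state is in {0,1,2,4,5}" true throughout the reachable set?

Answer: INVARIANT HOLDS

Working:
Inv-set: {0,1,2,4,5}
R = {0,1,2,4,5}
  0: safe
  1: safe
  2: safe
  4: safe
  5: safe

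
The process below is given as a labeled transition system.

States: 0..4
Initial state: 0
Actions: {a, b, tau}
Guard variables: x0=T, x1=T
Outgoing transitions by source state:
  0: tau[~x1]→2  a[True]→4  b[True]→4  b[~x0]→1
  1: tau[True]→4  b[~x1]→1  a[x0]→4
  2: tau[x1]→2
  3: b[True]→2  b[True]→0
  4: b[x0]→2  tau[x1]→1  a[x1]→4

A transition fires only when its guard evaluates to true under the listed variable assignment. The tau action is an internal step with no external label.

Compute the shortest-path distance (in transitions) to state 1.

BFS to 1:
  depth 0: {0}
  depth 1: {4}
  depth 2: {1,2}
first hit 1 at d=2 via a·tau

Answer: 2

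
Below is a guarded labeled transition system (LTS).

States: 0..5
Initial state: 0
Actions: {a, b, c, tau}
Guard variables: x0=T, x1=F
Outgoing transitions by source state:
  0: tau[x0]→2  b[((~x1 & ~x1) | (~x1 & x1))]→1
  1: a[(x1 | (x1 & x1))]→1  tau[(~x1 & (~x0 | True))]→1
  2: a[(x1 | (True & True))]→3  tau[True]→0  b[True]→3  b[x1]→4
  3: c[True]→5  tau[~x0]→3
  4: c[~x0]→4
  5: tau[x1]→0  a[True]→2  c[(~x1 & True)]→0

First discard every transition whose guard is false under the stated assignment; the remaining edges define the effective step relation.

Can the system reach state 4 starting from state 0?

Guard filter leaves 9 enabled edge(s).
L0 = {0}
L1 = {1,2}  cumulative {0,1,2}
L2 = {3}  cumulative {0,1,2,3}
L3 = {5}  cumulative {0,1,2,3,5}
Reachable = {0,1,2,3,5}

Answer: UNREACHABLE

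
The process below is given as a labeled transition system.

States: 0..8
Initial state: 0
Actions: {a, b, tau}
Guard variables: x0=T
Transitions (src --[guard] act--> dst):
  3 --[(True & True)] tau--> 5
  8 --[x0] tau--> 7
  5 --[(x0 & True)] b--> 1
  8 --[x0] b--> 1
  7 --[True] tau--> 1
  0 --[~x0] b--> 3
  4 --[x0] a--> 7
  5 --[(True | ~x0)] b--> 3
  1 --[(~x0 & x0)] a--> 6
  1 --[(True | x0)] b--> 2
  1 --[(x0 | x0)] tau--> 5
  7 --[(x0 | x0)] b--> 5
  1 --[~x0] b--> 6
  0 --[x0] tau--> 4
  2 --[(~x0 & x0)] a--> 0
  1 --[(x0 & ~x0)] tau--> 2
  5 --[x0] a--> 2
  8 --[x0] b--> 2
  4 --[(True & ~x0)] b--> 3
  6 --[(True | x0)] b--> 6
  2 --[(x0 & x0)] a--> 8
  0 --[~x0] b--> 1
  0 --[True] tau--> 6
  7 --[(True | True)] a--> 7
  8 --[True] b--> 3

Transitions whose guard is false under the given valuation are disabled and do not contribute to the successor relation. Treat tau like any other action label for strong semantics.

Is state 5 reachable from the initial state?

After dropping false guards: 18 live edges.
L0 = {0}
L1 = {4,6}  total {0,4,6}
L2 = {7}  total {0,4,6,7}
L3 = {1,5}  total {0,1,4,5,6,7}
L4 = {2,3}  total {0,1,2,3,4,5,6,7}
L5 = {8}  total {0,1,2,3,4,5,6,7,8}
Reachable = {0,1,2,3,4,5,6,7,8}
Path to 5: tau·a·b

Answer: REACHABLE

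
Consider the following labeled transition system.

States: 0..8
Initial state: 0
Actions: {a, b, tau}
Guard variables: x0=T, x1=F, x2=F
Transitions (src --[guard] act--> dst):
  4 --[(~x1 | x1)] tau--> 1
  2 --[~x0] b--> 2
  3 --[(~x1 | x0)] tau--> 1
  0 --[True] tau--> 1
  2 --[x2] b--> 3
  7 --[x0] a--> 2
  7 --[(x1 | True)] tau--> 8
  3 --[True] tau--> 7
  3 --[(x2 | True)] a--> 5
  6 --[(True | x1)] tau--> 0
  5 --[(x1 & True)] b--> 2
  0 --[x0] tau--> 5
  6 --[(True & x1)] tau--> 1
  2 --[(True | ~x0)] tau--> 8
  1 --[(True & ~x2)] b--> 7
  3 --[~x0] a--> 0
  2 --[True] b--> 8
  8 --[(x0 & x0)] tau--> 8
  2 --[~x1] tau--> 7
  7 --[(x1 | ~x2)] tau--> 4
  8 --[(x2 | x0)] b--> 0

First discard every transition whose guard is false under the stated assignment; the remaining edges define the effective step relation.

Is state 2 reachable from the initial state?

After dropping false guards: 16 live edges.
Layer 0: {0}
Layer 1: {1,5}  now seen {0,1,5}
Layer 2: {7}  now seen {0,1,5,7}
Layer 3: {2,4,8}  now seen {0,1,2,4,5,7,8}
Reachable = {0,1,2,4,5,7,8}
Path to 2: tau·b·a

Answer: REACHABLE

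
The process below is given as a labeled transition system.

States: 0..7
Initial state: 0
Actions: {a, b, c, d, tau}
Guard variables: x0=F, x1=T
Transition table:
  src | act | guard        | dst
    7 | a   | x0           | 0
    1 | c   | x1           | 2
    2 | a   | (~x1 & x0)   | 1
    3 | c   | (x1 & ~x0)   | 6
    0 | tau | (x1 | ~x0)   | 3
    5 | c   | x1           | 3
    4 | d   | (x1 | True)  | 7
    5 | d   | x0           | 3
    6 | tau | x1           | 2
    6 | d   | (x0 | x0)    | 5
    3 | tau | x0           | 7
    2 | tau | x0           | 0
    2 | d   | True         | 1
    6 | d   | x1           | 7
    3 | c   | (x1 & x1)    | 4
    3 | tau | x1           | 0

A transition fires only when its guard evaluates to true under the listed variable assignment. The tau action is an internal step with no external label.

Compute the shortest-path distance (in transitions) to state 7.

Answer: 3

Working:
BFS to 7:
  depth 0: {0}
  depth 1: {3}
  depth 2: {4,6}
  depth 3: {2,7}
depth(7)=3, e.g. tau·c·d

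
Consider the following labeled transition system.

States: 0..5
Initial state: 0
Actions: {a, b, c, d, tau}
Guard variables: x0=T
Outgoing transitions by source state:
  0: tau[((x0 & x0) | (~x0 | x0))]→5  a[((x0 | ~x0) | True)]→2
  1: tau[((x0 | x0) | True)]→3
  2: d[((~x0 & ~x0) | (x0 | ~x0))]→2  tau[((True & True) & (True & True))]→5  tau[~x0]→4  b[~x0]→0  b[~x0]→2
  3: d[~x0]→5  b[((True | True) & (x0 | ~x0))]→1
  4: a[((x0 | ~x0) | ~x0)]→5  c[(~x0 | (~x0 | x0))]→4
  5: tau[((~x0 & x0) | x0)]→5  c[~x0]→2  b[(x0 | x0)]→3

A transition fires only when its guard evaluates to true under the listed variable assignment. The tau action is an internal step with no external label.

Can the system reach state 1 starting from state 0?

Guard filter leaves 10 enabled edge(s).
Layer 0: {0}
Layer 1: {2,5}  cumulative {0,2,5}
Layer 2: {3}  cumulative {0,2,3,5}
Layer 3: {1}  cumulative {0,1,2,3,5}
Reach set: {0,1,2,3,5}
trace reaching 1: tau·b·b

Answer: REACHABLE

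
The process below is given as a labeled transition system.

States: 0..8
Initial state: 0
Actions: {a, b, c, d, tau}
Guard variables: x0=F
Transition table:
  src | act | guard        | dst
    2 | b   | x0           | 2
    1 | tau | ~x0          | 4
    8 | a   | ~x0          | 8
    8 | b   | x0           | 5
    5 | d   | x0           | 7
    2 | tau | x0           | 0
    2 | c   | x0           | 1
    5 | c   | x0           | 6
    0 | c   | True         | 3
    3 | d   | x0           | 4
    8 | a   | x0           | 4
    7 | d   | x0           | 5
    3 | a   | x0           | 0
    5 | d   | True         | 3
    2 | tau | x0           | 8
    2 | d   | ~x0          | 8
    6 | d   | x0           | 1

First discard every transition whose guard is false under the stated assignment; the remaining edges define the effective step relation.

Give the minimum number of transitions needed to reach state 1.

BFS to 1:
  L0 = {0}
  L1 = {3}
1 never appears.

Answer: UNREACHABLE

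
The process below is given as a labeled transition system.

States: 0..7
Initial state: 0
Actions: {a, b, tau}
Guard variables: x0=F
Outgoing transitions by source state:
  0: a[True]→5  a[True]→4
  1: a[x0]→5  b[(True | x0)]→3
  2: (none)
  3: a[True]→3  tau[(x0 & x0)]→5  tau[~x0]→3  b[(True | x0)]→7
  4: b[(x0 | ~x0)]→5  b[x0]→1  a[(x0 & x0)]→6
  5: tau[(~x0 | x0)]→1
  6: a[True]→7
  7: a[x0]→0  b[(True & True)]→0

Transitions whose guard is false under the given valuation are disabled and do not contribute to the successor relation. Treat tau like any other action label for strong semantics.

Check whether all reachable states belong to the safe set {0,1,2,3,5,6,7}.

Answer: INVARIANT VIOLATED at state 4

Working:
Safe = {0,1,2,3,5,6,7}
Reachable = {0,1,3,4,5,7}
  0: ✓
  1: ✓
  3: ✓
  4: outside
  5: ✓
  7: ✓
witness against invariant: a → 4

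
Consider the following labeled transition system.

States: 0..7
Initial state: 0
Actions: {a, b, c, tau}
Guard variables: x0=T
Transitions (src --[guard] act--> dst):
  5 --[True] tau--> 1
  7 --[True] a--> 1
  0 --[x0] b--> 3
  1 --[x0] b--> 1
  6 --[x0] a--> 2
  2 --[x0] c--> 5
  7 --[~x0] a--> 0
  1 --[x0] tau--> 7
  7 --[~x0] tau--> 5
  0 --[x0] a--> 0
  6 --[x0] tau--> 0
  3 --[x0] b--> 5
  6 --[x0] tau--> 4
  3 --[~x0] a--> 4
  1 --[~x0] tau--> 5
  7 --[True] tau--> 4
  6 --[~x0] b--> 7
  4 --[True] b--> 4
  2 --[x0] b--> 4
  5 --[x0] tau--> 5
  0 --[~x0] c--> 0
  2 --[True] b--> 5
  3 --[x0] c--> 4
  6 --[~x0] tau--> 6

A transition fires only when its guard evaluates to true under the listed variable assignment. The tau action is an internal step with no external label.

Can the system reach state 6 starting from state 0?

Answer: UNREACHABLE

Working:
Guard filter leaves 17 enabled edge(s).
L0 = {0}
L1 = {3}  now seen {0,3}
L2 = {4,5}  now seen {0,3,4,5}
L3 = {1}  now seen {0,1,3,4,5}
L4 = {7}  now seen {0,1,3,4,5,7}
Reachable = {0,1,3,4,5,7}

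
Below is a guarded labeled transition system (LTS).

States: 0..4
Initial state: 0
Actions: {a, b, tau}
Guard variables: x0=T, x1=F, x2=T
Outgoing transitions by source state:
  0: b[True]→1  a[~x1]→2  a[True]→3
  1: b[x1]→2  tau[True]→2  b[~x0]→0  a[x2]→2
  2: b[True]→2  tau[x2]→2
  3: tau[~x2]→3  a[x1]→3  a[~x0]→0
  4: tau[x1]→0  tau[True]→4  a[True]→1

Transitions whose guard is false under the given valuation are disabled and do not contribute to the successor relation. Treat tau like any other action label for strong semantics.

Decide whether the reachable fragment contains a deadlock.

Answer: DEADLOCK at state 3

Trace:
Reach set: {0,1,2,3}
  0: a→2  a→3  b→1  [deg 3]
  1: a→2  tau→2  [deg 2]
  2: b→2  tau→2  [deg 2]
  3: ∅  [STUCK]
trace reaching 3: a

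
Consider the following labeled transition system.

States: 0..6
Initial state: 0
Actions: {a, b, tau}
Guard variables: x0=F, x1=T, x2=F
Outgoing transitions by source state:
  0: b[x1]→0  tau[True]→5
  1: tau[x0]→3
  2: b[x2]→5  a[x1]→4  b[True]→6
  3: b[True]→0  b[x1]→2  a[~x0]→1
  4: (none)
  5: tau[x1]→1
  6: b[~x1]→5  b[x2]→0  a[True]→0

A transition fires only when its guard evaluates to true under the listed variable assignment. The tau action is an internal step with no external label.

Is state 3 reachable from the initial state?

9 transition(s) survive guard evaluation.
Layer 0: {0}
Layer 1: {5}  total {0,5}
Layer 2: {1}  total {0,1,5}
R = {0,1,5}

Answer: UNREACHABLE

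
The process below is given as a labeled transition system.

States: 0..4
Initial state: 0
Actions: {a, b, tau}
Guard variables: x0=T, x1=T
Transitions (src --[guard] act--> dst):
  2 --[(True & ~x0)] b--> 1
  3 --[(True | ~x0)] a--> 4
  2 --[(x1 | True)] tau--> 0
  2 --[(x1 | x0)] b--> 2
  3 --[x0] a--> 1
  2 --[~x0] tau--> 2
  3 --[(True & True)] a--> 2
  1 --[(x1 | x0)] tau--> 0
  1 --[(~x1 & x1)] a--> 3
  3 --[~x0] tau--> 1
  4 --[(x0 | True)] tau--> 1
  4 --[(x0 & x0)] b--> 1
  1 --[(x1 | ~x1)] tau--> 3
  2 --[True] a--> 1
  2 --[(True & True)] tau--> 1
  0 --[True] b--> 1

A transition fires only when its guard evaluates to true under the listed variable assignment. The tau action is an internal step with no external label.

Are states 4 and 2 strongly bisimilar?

Answer: NOT BISIMILAR

Trace:
Compute ~ classes (split until stable):
  P[0] = {{0,1,2,3,4}}
  P[1] = {{0},{1},{2},{3},{4}}
5 equivalence class(es) (converged in 2)
[4]={4}  [2]={2}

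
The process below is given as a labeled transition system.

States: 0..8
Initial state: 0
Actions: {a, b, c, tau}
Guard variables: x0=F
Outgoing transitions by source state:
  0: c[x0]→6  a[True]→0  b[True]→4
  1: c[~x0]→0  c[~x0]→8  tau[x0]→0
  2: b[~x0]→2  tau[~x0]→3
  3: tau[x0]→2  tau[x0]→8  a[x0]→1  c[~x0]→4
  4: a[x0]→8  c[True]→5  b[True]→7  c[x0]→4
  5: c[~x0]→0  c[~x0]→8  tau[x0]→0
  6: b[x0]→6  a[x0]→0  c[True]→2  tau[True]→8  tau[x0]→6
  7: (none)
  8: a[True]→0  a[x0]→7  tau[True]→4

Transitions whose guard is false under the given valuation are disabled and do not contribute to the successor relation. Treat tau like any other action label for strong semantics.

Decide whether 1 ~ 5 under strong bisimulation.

Answer: BISIMILAR

Trace:
Refine partition for ~:
  π0 = {{0,1,2,3,4,5,6,7,8}}
  π1 = {{0},{1,3,5},{2},{4},{6},{7},{8}}
  π2 = {{0},{1,5},{2},{3},{4},{6},{7},{8}}
stable after 3 split(s): 8 block(s)
1∈{1,5}, 5∈{1,5}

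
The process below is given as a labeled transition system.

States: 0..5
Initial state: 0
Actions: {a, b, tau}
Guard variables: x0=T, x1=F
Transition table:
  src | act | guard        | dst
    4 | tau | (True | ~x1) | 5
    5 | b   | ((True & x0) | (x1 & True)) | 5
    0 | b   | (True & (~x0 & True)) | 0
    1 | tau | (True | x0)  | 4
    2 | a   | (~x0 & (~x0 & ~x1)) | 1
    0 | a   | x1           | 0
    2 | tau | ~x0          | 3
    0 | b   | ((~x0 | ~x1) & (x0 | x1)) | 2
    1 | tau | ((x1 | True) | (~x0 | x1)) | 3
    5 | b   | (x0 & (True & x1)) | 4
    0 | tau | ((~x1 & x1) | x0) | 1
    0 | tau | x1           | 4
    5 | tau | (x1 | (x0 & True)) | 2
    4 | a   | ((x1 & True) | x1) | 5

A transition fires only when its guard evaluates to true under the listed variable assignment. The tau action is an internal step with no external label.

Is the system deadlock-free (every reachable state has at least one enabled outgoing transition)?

Answer: DEADLOCK at state 2

Analysis:
Reachable = {0,1,2,3,4,5}
  0: b→2  tau→1  [2 exit(s)]
  1: tau→3  tau→4  [2 exit(s)]
  2: ∅  [deadlock]
  3: ∅  [deadlock]
  4: tau→5  [1 exit(s)]
  5: b→5  tau→2  [2 exit(s)]
witness 2: b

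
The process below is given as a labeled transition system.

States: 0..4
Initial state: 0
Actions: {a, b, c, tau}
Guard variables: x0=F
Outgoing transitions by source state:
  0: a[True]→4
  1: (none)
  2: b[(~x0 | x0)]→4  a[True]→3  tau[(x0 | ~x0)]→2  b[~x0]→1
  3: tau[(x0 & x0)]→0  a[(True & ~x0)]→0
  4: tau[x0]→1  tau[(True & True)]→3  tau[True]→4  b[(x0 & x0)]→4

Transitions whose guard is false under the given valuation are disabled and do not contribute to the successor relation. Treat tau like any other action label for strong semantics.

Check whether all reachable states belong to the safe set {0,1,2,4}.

Inv-set: {0,1,2,4}
Reachable = {0,3,4}
  0: ok
  3: ✗ unsafe
  4: ok
reach 3 via a·tau — violates

Answer: INVARIANT VIOLATED at state 3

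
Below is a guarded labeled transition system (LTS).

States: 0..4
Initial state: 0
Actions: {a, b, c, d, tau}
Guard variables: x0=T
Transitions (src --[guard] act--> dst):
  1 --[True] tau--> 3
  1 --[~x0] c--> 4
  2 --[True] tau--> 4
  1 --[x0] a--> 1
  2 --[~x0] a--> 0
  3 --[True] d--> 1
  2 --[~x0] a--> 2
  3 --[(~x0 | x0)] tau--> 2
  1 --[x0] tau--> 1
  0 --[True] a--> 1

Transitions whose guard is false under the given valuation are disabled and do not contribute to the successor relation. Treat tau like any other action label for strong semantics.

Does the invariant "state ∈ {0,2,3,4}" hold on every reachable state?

Allowed set {0,2,3,4}
Reachable = {0,1,2,3,4}
  0: safe
  1: ✗ unsafe
  2: safe
  3: safe
  4: safe
counterexample path to 1: a

Answer: INVARIANT VIOLATED at state 1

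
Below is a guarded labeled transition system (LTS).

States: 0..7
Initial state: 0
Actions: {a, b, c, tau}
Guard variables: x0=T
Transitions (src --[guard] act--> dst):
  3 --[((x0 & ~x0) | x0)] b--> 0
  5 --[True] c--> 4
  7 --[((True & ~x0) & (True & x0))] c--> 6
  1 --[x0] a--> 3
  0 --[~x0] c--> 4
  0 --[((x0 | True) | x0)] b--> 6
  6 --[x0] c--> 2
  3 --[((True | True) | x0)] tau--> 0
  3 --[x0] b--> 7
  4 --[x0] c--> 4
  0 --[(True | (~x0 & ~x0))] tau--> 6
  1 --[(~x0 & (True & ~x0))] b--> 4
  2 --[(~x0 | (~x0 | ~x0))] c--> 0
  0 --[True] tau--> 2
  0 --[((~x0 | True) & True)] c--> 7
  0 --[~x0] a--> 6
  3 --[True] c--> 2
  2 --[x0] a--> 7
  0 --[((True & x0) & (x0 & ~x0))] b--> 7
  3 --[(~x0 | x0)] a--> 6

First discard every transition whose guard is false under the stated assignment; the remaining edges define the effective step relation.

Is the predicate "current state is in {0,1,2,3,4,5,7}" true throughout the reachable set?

Safe = {0,1,2,3,4,5,7}
R = {0,2,6,7}
  0: ok
  2: ok
  6: ✗ unsafe
  7: ok
counterexample path to 6: b

Answer: INVARIANT VIOLATED at state 6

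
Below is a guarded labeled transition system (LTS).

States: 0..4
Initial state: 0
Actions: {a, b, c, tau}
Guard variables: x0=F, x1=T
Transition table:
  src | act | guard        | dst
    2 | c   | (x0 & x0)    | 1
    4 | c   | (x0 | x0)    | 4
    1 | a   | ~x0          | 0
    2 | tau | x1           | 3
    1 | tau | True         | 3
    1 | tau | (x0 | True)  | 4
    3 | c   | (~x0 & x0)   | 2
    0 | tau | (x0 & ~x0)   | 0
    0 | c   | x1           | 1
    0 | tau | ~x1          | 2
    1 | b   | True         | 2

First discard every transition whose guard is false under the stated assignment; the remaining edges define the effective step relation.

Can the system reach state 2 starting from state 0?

6 transition(s) survive guard evaluation.
depth 0: {0}
depth 1: {1}  now seen {0,1}
depth 2: {2,3,4}  now seen {0,1,2,3,4}
Reach set: {0,1,2,3,4}
trace reaching 2: c·b

Answer: REACHABLE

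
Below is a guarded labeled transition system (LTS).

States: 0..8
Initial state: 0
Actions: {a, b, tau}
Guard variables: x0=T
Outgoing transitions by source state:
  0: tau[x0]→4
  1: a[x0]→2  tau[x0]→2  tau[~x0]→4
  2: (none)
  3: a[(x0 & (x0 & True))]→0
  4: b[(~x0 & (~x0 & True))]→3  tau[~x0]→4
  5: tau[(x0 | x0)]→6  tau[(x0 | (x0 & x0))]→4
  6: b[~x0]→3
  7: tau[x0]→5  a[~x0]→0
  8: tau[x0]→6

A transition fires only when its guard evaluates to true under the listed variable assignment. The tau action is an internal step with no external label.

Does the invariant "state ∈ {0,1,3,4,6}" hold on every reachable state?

Safe = {0,1,3,4,6}
R = {0,4}
  0: ✓
  4: ✓

Answer: INVARIANT HOLDS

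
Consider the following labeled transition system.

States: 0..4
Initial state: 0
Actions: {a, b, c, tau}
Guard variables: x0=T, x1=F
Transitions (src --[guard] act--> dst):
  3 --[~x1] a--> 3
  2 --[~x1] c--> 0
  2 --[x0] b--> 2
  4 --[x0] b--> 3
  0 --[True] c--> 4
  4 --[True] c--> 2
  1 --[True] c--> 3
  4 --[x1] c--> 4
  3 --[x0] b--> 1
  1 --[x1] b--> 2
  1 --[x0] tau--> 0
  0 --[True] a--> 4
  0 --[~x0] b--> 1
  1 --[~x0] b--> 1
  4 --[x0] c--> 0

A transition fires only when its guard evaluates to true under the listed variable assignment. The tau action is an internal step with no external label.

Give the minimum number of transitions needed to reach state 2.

Answer: 2

Working:
Layered search for 2:
  L0 = {0}
  L1 = {4}
  L2 = {2,3}
depth(2)=2, e.g. a·c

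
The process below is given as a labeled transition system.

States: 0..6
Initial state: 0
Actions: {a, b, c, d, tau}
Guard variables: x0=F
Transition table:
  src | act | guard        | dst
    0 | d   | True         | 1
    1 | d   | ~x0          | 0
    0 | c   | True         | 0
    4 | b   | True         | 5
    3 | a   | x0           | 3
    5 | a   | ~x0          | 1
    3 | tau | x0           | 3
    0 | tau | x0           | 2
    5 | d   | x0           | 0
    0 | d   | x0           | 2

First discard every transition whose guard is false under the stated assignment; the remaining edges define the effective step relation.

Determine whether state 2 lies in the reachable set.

Answer: UNREACHABLE

Working:
5 transition(s) survive guard evaluation.
depth 0: {0}
depth 1: {1}  total {0,1}
R = {0,1}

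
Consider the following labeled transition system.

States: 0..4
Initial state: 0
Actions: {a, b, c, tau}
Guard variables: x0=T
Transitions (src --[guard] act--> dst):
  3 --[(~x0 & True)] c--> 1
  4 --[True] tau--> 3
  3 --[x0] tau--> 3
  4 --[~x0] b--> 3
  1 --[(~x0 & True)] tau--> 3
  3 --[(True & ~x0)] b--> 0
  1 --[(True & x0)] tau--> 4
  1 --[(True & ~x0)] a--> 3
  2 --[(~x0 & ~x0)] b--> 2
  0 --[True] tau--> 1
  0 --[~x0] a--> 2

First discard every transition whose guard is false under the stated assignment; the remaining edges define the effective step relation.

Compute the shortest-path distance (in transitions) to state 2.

Answer: UNREACHABLE

Trace:
BFS to 2:
  depth 0: {0}
  depth 1: {1}
  depth 2: {4}
  depth 3: {3}
2 never appears.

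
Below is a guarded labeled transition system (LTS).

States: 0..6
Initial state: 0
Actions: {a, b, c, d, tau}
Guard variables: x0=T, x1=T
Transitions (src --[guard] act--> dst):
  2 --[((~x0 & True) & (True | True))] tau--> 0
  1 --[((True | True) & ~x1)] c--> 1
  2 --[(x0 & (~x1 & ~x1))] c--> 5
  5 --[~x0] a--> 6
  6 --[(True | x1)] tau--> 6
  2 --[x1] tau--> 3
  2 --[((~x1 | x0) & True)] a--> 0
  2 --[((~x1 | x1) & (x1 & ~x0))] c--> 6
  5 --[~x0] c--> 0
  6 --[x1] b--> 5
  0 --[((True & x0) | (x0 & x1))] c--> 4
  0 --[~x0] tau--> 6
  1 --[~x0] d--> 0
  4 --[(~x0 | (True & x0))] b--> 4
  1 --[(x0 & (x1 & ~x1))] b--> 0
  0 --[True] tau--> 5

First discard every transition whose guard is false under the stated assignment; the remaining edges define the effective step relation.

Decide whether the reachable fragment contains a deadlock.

Reachable = {0,4,5}
  0: c→4  tau→5  [2 exit(s)]
  4: b→4  [1 exit(s)]
  5: ∅  [no exit]
witness 5: tau

Answer: DEADLOCK at state 5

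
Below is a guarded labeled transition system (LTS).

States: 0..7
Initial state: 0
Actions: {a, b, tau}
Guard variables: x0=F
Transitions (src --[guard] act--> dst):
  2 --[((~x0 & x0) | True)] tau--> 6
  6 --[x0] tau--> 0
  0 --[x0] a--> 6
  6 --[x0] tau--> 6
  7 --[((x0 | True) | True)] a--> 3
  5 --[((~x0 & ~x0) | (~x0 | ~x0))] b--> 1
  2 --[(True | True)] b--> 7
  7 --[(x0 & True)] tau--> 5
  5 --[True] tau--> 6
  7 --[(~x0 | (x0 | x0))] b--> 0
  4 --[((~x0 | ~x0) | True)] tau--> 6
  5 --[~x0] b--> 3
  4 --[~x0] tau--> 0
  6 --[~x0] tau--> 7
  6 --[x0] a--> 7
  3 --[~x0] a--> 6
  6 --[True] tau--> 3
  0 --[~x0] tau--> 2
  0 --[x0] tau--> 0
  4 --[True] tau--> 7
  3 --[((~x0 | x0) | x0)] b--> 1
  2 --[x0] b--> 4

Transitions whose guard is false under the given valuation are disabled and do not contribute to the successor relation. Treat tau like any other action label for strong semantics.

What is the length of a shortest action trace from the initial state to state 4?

Breadth-first toward 4:
  L0 = {0}
  L1 = {2}
  L2 = {6,7}
  L3 = {3}
  L4 = {1}
4 never appears.

Answer: UNREACHABLE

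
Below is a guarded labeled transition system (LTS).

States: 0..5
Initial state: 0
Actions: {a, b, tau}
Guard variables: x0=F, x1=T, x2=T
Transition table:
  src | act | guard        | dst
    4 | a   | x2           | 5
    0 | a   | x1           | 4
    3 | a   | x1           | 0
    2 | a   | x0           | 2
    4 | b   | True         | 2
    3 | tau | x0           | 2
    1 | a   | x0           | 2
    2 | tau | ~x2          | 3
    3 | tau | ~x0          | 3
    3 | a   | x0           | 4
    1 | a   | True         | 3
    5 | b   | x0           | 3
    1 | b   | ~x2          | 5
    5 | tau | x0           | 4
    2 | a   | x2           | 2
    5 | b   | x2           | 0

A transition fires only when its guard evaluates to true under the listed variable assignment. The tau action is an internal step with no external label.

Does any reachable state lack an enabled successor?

Answer: DEADLOCK-FREE

Trace:
Reach set: {0,2,4,5}
  0: a→4  [1 exit(s)]
  2: a→2  [1 exit(s)]
  4: a→5  b→2  [2 exit(s)]
  5: b→0  [1 exit(s)]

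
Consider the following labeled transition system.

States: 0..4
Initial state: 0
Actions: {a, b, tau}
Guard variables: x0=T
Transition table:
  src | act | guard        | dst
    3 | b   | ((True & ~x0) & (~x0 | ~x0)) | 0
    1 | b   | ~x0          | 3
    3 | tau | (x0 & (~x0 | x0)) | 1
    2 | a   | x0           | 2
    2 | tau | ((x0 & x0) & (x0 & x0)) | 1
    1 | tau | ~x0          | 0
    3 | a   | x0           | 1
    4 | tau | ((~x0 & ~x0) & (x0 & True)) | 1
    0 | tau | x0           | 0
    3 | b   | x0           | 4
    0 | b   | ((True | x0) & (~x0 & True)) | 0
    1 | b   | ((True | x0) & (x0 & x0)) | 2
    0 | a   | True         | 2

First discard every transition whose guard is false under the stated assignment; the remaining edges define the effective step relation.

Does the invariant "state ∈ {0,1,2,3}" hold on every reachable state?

Answer: INVARIANT HOLDS

Trace:
Allowed set {0,1,2,3}
Reach set: {0,1,2}
  0: ok
  1: ok
  2: ok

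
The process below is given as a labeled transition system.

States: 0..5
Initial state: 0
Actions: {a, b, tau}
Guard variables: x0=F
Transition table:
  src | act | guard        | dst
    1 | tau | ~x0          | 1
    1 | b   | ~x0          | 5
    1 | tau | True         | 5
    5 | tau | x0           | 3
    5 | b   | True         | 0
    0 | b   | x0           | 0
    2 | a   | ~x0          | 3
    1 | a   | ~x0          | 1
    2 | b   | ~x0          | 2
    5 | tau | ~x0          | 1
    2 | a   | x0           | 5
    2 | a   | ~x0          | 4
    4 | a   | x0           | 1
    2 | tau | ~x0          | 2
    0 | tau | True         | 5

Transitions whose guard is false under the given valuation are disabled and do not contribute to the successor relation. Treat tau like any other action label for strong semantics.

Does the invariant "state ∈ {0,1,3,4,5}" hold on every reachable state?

Answer: INVARIANT HOLDS

Working:
Safe = {0,1,3,4,5}
Reachable = {0,1,5}
  0: ok
  1: ok
  5: ok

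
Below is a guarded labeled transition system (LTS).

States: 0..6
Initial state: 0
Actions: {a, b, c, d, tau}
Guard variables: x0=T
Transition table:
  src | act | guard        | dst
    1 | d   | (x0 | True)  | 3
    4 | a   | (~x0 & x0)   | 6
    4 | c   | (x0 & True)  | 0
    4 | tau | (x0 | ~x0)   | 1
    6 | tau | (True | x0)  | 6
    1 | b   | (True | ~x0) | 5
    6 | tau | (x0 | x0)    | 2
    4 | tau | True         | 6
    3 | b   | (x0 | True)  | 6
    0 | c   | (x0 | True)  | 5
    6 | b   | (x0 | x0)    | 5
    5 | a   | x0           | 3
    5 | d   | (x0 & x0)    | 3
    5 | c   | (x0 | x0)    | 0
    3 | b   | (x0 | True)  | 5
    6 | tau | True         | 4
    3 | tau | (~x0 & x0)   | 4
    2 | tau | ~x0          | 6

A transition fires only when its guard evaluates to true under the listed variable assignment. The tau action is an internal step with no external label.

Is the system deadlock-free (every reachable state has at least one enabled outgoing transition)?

Reach set: {0,1,2,3,4,5,6}
  0: c→5  [deg 1]
  1: b→5  d→3  [deg 2]
  2: ∅  [STUCK]
  3: b→5  b→6  [deg 2]
  4: c→0  tau→1  tau→6  [deg 3]
  5: a→3  c→0  d→3  [deg 3]
  6: b→5  tau→2  tau→4  tau→6  [deg 4]
trace reaching 2: c·a·b·tau

Answer: DEADLOCK at state 2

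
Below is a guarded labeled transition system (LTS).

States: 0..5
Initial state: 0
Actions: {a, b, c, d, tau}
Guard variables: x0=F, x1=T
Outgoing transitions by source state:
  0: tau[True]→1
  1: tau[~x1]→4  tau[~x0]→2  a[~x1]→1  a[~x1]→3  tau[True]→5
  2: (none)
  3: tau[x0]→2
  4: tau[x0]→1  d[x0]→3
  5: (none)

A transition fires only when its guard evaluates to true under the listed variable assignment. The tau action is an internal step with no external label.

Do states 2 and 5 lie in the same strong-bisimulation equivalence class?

Bisimulation quotient by refinement:
  P[0] = {{0,1,2,3,4,5}}
  P[1] = {{0,1},{2,3,4,5}}
  P[2] = {{0},{1},{2,3,4,5}}
Fixed point at round 3; 3 class(es).
[2]={2,3,4,5}  [5]={2,3,4,5}

Answer: BISIMILAR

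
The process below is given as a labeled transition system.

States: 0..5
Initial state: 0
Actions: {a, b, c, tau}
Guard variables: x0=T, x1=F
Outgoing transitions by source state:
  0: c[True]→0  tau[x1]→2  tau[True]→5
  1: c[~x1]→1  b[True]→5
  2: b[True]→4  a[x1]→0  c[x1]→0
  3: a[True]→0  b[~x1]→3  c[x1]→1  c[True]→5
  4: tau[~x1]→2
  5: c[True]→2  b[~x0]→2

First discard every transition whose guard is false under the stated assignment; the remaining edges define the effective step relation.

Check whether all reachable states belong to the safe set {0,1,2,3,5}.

Answer: INVARIANT VIOLATED at state 4

Analysis:
Safe = {0,1,2,3,5}
R = {0,2,4,5}
  0: ✓
  2: ✓
  4: outside
  5: ✓
reach 4 via tau·c·b — violates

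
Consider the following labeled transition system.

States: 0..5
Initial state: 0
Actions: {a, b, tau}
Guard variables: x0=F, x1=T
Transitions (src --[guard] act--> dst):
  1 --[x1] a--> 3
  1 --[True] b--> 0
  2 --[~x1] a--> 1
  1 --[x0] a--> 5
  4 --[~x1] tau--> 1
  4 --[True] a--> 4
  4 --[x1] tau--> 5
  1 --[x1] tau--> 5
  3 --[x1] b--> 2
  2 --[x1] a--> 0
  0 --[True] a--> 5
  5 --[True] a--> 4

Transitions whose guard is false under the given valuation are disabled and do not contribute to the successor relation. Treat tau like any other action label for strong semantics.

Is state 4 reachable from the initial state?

Answer: REACHABLE

Working:
Guard filter leaves 9 enabled edge(s).
Layer 0: {0}
Layer 1: {5}  total {0,5}
Layer 2: {4}  total {0,4,5}
Reach set: {0,4,5}
witness 4: a·a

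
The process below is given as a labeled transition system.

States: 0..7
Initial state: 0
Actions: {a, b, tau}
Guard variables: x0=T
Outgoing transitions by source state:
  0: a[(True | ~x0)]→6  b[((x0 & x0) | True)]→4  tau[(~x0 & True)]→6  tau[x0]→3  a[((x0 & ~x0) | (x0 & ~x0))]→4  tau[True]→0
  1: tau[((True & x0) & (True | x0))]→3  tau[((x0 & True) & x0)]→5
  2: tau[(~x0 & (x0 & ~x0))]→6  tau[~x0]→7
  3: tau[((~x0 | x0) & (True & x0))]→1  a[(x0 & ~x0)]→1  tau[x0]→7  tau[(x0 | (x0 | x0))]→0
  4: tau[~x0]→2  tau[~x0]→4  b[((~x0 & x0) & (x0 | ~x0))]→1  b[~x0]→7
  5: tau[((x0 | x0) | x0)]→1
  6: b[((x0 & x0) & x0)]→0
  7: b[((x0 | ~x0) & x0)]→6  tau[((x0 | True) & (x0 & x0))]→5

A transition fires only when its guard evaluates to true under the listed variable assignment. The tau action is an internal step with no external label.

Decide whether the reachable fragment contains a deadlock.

Answer: DEADLOCK at state 4

Working:
R = {0,1,3,4,5,6,7}
  0: a→6  b→4  tau→0  tau→3  [4 exit(s)]
  1: tau→3  tau→5  [2 exit(s)]
  3: tau→0  tau→1  tau→7  [3 exit(s)]
  4: ∅  [no exit]
  5: tau→1  [1 exit(s)]
  6: b→0  [1 exit(s)]
  7: b→6  tau→5  [2 exit(s)]
trace reaching 4: b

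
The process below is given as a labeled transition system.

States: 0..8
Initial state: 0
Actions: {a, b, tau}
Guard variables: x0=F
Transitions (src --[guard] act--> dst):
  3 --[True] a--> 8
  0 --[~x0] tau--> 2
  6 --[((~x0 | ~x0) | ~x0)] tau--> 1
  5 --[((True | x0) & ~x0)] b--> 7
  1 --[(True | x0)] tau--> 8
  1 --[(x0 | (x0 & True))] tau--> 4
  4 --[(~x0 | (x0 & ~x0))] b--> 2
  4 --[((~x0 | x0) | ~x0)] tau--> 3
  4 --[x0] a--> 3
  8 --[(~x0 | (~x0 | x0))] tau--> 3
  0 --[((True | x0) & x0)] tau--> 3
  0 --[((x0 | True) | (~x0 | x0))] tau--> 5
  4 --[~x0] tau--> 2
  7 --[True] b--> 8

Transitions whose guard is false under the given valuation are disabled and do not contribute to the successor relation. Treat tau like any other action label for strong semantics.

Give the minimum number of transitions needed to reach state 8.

Layered search for 8:
  depth 0: {0}
  depth 1: {2,5}
  depth 2: {7}
  depth 3: {8}
depth(8)=3, e.g. tau·b·b

Answer: 3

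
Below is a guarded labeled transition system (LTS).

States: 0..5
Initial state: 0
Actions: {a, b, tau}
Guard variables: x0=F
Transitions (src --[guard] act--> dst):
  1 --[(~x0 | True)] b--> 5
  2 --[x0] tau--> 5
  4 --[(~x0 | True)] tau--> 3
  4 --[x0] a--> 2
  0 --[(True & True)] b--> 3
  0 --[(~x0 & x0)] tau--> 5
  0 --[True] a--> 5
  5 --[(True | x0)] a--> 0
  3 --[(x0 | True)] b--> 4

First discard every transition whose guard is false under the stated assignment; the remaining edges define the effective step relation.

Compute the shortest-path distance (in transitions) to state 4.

Answer: 2

Trace:
BFS to 4:
  L0 = {0}
  L1 = {3,5}
  L2 = {4}
depth(4)=2, e.g. b·b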